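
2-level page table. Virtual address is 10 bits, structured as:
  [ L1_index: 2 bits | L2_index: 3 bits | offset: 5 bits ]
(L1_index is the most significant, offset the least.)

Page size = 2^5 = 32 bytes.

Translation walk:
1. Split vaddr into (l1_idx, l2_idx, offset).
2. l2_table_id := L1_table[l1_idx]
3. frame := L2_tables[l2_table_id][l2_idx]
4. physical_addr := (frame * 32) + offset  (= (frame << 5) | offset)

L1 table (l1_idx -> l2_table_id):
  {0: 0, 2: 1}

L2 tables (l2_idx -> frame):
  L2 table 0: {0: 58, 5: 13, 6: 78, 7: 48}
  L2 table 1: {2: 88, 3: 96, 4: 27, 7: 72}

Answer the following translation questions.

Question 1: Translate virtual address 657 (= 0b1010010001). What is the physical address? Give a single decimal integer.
vaddr = 657 = 0b1010010001
Split: l1_idx=2, l2_idx=4, offset=17
L1[2] = 1
L2[1][4] = 27
paddr = 27 * 32 + 17 = 881

Answer: 881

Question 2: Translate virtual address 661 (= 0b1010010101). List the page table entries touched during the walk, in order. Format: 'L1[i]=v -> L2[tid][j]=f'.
vaddr = 661 = 0b1010010101
Split: l1_idx=2, l2_idx=4, offset=21

Answer: L1[2]=1 -> L2[1][4]=27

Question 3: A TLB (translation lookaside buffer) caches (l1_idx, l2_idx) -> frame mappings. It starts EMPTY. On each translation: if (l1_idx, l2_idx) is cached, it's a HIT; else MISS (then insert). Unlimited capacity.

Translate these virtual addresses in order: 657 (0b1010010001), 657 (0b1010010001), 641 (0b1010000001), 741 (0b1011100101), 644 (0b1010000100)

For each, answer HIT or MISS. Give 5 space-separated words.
Answer: MISS HIT HIT MISS HIT

Derivation:
vaddr=657: (2,4) not in TLB -> MISS, insert
vaddr=657: (2,4) in TLB -> HIT
vaddr=641: (2,4) in TLB -> HIT
vaddr=741: (2,7) not in TLB -> MISS, insert
vaddr=644: (2,4) in TLB -> HIT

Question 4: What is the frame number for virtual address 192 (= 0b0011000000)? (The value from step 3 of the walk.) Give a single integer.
Answer: 78

Derivation:
vaddr = 192: l1_idx=0, l2_idx=6
L1[0] = 0; L2[0][6] = 78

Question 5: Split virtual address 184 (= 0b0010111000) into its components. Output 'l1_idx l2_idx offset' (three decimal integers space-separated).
vaddr = 184 = 0b0010111000
  top 2 bits -> l1_idx = 0
  next 3 bits -> l2_idx = 5
  bottom 5 bits -> offset = 24

Answer: 0 5 24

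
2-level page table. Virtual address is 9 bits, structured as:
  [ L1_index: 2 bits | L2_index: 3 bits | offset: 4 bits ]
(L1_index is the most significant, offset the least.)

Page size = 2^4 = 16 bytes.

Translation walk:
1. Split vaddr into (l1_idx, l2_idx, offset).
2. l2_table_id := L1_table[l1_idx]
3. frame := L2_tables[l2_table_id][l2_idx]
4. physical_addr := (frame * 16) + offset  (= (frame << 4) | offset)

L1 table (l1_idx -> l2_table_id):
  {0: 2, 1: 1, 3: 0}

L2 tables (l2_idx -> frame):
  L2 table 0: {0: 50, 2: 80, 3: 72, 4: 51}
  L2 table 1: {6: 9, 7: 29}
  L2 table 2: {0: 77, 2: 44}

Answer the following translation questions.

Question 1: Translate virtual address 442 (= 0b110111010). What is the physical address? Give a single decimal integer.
Answer: 1162

Derivation:
vaddr = 442 = 0b110111010
Split: l1_idx=3, l2_idx=3, offset=10
L1[3] = 0
L2[0][3] = 72
paddr = 72 * 16 + 10 = 1162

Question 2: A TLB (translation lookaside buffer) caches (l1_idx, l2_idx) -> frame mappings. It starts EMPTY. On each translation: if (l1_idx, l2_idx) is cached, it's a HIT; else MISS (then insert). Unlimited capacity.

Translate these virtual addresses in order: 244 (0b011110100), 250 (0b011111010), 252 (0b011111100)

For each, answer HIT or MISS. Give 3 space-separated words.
Answer: MISS HIT HIT

Derivation:
vaddr=244: (1,7) not in TLB -> MISS, insert
vaddr=250: (1,7) in TLB -> HIT
vaddr=252: (1,7) in TLB -> HIT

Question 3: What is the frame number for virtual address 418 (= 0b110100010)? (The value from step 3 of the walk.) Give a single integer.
Answer: 80

Derivation:
vaddr = 418: l1_idx=3, l2_idx=2
L1[3] = 0; L2[0][2] = 80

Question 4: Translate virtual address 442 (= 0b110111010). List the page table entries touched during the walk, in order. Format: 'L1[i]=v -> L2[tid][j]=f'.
vaddr = 442 = 0b110111010
Split: l1_idx=3, l2_idx=3, offset=10

Answer: L1[3]=0 -> L2[0][3]=72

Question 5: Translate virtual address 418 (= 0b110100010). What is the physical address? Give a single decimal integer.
vaddr = 418 = 0b110100010
Split: l1_idx=3, l2_idx=2, offset=2
L1[3] = 0
L2[0][2] = 80
paddr = 80 * 16 + 2 = 1282

Answer: 1282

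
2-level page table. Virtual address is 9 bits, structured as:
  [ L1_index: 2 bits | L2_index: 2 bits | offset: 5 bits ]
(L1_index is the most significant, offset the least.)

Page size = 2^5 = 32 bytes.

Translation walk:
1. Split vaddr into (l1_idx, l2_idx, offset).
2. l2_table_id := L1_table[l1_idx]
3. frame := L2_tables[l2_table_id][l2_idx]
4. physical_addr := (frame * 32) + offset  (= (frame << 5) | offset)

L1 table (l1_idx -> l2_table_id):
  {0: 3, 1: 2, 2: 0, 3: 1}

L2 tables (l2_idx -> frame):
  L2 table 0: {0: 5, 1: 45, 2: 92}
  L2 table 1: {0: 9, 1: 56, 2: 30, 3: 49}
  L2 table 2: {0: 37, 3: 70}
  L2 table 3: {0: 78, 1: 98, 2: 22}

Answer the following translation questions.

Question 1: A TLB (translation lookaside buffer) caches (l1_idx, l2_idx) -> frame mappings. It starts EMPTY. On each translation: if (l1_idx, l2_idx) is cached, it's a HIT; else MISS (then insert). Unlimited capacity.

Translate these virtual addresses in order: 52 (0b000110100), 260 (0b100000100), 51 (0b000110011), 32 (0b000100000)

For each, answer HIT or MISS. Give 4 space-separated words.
Answer: MISS MISS HIT HIT

Derivation:
vaddr=52: (0,1) not in TLB -> MISS, insert
vaddr=260: (2,0) not in TLB -> MISS, insert
vaddr=51: (0,1) in TLB -> HIT
vaddr=32: (0,1) in TLB -> HIT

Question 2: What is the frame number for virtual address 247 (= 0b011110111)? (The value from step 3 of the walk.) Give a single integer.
vaddr = 247: l1_idx=1, l2_idx=3
L1[1] = 2; L2[2][3] = 70

Answer: 70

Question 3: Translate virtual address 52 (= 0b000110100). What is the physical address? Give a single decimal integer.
Answer: 3156

Derivation:
vaddr = 52 = 0b000110100
Split: l1_idx=0, l2_idx=1, offset=20
L1[0] = 3
L2[3][1] = 98
paddr = 98 * 32 + 20 = 3156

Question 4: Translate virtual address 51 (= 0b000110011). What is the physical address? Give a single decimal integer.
Answer: 3155

Derivation:
vaddr = 51 = 0b000110011
Split: l1_idx=0, l2_idx=1, offset=19
L1[0] = 3
L2[3][1] = 98
paddr = 98 * 32 + 19 = 3155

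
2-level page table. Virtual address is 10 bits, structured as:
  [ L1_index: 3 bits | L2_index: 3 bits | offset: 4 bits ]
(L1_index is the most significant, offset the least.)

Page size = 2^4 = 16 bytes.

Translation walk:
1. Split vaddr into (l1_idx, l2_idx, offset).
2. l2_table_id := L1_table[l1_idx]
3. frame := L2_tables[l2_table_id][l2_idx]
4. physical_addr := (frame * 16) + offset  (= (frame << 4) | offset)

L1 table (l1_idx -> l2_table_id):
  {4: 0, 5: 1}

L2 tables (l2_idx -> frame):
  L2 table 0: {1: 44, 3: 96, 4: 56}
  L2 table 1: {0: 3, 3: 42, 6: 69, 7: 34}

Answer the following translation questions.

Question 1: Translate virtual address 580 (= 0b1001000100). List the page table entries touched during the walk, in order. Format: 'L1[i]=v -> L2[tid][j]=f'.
Answer: L1[4]=0 -> L2[0][4]=56

Derivation:
vaddr = 580 = 0b1001000100
Split: l1_idx=4, l2_idx=4, offset=4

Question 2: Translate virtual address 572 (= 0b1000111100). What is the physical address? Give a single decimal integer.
vaddr = 572 = 0b1000111100
Split: l1_idx=4, l2_idx=3, offset=12
L1[4] = 0
L2[0][3] = 96
paddr = 96 * 16 + 12 = 1548

Answer: 1548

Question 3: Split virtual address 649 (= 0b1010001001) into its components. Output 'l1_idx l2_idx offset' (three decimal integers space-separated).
vaddr = 649 = 0b1010001001
  top 3 bits -> l1_idx = 5
  next 3 bits -> l2_idx = 0
  bottom 4 bits -> offset = 9

Answer: 5 0 9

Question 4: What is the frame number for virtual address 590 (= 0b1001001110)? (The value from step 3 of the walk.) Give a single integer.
Answer: 56

Derivation:
vaddr = 590: l1_idx=4, l2_idx=4
L1[4] = 0; L2[0][4] = 56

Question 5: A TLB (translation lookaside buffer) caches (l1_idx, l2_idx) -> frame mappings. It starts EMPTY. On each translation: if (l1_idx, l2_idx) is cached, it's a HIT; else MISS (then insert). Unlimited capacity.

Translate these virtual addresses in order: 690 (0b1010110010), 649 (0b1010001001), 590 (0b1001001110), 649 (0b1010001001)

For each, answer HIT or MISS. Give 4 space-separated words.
Answer: MISS MISS MISS HIT

Derivation:
vaddr=690: (5,3) not in TLB -> MISS, insert
vaddr=649: (5,0) not in TLB -> MISS, insert
vaddr=590: (4,4) not in TLB -> MISS, insert
vaddr=649: (5,0) in TLB -> HIT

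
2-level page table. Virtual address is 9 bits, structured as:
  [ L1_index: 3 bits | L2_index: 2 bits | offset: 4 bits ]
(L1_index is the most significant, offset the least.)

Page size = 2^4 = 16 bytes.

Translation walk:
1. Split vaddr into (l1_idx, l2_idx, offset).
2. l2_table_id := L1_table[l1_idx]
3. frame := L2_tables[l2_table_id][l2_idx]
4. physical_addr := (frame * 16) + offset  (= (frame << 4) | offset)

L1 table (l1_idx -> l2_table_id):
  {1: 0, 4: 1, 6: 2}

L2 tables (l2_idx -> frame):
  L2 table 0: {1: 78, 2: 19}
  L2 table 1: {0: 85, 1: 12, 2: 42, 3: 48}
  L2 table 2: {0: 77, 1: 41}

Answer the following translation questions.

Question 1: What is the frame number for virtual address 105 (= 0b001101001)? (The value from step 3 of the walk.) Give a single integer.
Answer: 19

Derivation:
vaddr = 105: l1_idx=1, l2_idx=2
L1[1] = 0; L2[0][2] = 19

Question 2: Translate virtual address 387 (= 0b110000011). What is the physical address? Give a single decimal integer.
vaddr = 387 = 0b110000011
Split: l1_idx=6, l2_idx=0, offset=3
L1[6] = 2
L2[2][0] = 77
paddr = 77 * 16 + 3 = 1235

Answer: 1235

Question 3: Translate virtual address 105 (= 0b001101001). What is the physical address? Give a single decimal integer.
vaddr = 105 = 0b001101001
Split: l1_idx=1, l2_idx=2, offset=9
L1[1] = 0
L2[0][2] = 19
paddr = 19 * 16 + 9 = 313

Answer: 313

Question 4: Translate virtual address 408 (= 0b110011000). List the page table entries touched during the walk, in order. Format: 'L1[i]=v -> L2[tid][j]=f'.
Answer: L1[6]=2 -> L2[2][1]=41

Derivation:
vaddr = 408 = 0b110011000
Split: l1_idx=6, l2_idx=1, offset=8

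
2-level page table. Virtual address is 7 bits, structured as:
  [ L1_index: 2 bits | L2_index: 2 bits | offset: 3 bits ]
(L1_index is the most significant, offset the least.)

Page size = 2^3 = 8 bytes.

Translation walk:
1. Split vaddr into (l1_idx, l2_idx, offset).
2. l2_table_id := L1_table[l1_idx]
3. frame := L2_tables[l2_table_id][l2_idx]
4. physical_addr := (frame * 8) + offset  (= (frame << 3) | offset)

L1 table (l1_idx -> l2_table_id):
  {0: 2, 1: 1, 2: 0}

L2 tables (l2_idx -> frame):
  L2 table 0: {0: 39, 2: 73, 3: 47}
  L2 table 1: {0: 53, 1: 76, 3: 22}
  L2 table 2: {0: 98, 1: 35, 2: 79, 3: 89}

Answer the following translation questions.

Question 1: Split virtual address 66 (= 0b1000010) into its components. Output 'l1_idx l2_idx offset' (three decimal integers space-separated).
Answer: 2 0 2

Derivation:
vaddr = 66 = 0b1000010
  top 2 bits -> l1_idx = 2
  next 2 bits -> l2_idx = 0
  bottom 3 bits -> offset = 2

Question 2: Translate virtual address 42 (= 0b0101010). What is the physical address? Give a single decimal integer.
vaddr = 42 = 0b0101010
Split: l1_idx=1, l2_idx=1, offset=2
L1[1] = 1
L2[1][1] = 76
paddr = 76 * 8 + 2 = 610

Answer: 610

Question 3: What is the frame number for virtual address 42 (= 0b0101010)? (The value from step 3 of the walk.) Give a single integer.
Answer: 76

Derivation:
vaddr = 42: l1_idx=1, l2_idx=1
L1[1] = 1; L2[1][1] = 76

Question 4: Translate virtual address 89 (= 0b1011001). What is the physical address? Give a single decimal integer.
vaddr = 89 = 0b1011001
Split: l1_idx=2, l2_idx=3, offset=1
L1[2] = 0
L2[0][3] = 47
paddr = 47 * 8 + 1 = 377

Answer: 377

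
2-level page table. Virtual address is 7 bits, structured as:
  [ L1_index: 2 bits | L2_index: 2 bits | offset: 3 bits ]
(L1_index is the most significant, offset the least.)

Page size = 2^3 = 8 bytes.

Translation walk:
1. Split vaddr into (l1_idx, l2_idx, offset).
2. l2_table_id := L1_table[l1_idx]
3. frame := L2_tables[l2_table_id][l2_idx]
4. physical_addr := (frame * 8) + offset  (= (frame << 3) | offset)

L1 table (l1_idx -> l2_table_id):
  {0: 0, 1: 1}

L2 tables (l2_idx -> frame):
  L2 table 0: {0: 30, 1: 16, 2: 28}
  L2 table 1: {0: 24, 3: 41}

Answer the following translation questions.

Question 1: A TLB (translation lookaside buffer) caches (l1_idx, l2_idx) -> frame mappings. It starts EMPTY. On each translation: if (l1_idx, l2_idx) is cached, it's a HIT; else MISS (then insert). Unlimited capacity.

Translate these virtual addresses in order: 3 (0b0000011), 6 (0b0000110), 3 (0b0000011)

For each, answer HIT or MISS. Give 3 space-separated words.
Answer: MISS HIT HIT

Derivation:
vaddr=3: (0,0) not in TLB -> MISS, insert
vaddr=6: (0,0) in TLB -> HIT
vaddr=3: (0,0) in TLB -> HIT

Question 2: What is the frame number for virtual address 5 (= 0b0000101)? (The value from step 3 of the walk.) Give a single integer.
Answer: 30

Derivation:
vaddr = 5: l1_idx=0, l2_idx=0
L1[0] = 0; L2[0][0] = 30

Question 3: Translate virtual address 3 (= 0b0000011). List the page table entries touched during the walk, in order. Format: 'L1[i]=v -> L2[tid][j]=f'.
vaddr = 3 = 0b0000011
Split: l1_idx=0, l2_idx=0, offset=3

Answer: L1[0]=0 -> L2[0][0]=30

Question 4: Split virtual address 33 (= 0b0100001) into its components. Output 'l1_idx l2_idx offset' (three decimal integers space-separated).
Answer: 1 0 1

Derivation:
vaddr = 33 = 0b0100001
  top 2 bits -> l1_idx = 1
  next 2 bits -> l2_idx = 0
  bottom 3 bits -> offset = 1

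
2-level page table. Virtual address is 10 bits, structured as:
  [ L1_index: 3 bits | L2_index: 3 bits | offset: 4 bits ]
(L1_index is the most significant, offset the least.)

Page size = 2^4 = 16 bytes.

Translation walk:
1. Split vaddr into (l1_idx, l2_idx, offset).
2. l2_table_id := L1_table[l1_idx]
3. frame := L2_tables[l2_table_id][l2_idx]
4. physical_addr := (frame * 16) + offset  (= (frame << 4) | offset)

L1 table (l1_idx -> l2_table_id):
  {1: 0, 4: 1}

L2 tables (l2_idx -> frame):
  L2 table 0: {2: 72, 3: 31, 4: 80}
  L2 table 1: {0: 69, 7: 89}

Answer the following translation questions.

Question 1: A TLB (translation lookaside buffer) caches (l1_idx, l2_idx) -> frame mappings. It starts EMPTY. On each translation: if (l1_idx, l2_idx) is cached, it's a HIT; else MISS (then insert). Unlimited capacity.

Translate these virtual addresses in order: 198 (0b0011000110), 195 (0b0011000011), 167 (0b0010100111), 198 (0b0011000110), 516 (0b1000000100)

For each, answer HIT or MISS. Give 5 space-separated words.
Answer: MISS HIT MISS HIT MISS

Derivation:
vaddr=198: (1,4) not in TLB -> MISS, insert
vaddr=195: (1,4) in TLB -> HIT
vaddr=167: (1,2) not in TLB -> MISS, insert
vaddr=198: (1,4) in TLB -> HIT
vaddr=516: (4,0) not in TLB -> MISS, insert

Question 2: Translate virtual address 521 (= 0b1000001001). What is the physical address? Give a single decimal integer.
vaddr = 521 = 0b1000001001
Split: l1_idx=4, l2_idx=0, offset=9
L1[4] = 1
L2[1][0] = 69
paddr = 69 * 16 + 9 = 1113

Answer: 1113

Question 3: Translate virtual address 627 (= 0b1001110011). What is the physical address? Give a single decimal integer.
Answer: 1427

Derivation:
vaddr = 627 = 0b1001110011
Split: l1_idx=4, l2_idx=7, offset=3
L1[4] = 1
L2[1][7] = 89
paddr = 89 * 16 + 3 = 1427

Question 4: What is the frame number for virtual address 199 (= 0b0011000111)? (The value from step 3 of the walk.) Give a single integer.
Answer: 80

Derivation:
vaddr = 199: l1_idx=1, l2_idx=4
L1[1] = 0; L2[0][4] = 80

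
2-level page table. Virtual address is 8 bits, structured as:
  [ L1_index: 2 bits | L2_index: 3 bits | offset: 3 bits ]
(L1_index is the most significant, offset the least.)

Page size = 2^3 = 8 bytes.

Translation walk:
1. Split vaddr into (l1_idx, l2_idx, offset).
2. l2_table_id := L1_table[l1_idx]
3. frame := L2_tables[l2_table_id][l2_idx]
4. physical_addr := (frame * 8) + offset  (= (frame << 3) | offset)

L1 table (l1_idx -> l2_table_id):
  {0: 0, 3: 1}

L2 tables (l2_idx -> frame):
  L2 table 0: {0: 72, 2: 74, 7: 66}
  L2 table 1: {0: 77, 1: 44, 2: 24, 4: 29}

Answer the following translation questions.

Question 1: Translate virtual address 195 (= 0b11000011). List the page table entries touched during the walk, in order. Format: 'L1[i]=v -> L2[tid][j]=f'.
vaddr = 195 = 0b11000011
Split: l1_idx=3, l2_idx=0, offset=3

Answer: L1[3]=1 -> L2[1][0]=77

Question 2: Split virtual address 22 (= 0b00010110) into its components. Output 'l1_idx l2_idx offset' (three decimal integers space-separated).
Answer: 0 2 6

Derivation:
vaddr = 22 = 0b00010110
  top 2 bits -> l1_idx = 0
  next 3 bits -> l2_idx = 2
  bottom 3 bits -> offset = 6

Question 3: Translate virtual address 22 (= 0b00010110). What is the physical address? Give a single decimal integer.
Answer: 598

Derivation:
vaddr = 22 = 0b00010110
Split: l1_idx=0, l2_idx=2, offset=6
L1[0] = 0
L2[0][2] = 74
paddr = 74 * 8 + 6 = 598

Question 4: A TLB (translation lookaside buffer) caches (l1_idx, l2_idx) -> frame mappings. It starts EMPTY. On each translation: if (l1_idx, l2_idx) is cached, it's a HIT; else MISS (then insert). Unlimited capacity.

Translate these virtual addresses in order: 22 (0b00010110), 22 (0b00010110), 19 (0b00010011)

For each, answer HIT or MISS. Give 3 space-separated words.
vaddr=22: (0,2) not in TLB -> MISS, insert
vaddr=22: (0,2) in TLB -> HIT
vaddr=19: (0,2) in TLB -> HIT

Answer: MISS HIT HIT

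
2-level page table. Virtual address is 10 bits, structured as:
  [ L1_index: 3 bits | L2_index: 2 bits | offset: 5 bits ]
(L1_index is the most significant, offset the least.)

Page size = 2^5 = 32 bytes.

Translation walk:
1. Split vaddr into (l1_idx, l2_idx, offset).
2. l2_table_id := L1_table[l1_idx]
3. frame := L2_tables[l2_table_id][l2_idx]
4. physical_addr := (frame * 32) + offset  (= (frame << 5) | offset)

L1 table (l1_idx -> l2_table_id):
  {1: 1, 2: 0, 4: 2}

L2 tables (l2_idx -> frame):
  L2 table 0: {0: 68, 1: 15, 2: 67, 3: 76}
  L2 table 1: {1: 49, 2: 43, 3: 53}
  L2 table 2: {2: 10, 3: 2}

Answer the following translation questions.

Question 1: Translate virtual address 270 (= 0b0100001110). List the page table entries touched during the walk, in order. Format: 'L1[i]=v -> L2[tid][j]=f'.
vaddr = 270 = 0b0100001110
Split: l1_idx=2, l2_idx=0, offset=14

Answer: L1[2]=0 -> L2[0][0]=68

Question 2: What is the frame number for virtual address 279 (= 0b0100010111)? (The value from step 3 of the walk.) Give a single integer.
Answer: 68

Derivation:
vaddr = 279: l1_idx=2, l2_idx=0
L1[2] = 0; L2[0][0] = 68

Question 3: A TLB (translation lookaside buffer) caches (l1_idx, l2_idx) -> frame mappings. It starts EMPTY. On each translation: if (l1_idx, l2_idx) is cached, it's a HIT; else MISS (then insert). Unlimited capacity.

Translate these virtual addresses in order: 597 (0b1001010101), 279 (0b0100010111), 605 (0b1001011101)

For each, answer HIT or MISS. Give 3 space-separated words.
Answer: MISS MISS HIT

Derivation:
vaddr=597: (4,2) not in TLB -> MISS, insert
vaddr=279: (2,0) not in TLB -> MISS, insert
vaddr=605: (4,2) in TLB -> HIT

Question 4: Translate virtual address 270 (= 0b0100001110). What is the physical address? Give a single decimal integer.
vaddr = 270 = 0b0100001110
Split: l1_idx=2, l2_idx=0, offset=14
L1[2] = 0
L2[0][0] = 68
paddr = 68 * 32 + 14 = 2190

Answer: 2190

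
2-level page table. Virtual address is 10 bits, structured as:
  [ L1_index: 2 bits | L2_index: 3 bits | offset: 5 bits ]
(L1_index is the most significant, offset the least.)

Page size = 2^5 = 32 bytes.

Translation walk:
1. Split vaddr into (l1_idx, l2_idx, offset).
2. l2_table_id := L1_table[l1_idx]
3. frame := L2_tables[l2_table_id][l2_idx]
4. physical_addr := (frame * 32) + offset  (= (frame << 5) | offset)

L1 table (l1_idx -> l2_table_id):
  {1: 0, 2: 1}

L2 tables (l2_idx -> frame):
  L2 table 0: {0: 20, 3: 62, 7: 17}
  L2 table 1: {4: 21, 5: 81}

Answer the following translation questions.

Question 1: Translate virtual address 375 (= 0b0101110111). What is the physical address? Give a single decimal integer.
Answer: 2007

Derivation:
vaddr = 375 = 0b0101110111
Split: l1_idx=1, l2_idx=3, offset=23
L1[1] = 0
L2[0][3] = 62
paddr = 62 * 32 + 23 = 2007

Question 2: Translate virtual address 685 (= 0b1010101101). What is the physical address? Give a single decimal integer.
vaddr = 685 = 0b1010101101
Split: l1_idx=2, l2_idx=5, offset=13
L1[2] = 1
L2[1][5] = 81
paddr = 81 * 32 + 13 = 2605

Answer: 2605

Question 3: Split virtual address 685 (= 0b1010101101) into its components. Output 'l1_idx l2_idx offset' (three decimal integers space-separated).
Answer: 2 5 13

Derivation:
vaddr = 685 = 0b1010101101
  top 2 bits -> l1_idx = 2
  next 3 bits -> l2_idx = 5
  bottom 5 bits -> offset = 13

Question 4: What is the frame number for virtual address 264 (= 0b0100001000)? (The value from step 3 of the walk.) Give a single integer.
Answer: 20

Derivation:
vaddr = 264: l1_idx=1, l2_idx=0
L1[1] = 0; L2[0][0] = 20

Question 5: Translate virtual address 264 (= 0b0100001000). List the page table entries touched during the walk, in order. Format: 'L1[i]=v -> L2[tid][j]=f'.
vaddr = 264 = 0b0100001000
Split: l1_idx=1, l2_idx=0, offset=8

Answer: L1[1]=0 -> L2[0][0]=20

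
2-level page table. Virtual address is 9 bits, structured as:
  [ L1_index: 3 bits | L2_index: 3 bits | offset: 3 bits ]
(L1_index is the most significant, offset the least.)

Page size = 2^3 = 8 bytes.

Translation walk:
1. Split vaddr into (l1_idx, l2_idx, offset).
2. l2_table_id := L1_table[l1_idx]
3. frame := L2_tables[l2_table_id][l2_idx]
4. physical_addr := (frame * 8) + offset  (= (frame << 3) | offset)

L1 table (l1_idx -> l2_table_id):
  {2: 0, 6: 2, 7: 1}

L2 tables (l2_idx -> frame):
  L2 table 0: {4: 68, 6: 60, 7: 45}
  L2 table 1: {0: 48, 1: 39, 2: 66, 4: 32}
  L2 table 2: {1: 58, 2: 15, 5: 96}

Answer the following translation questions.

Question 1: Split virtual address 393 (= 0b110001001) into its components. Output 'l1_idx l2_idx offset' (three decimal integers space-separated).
Answer: 6 1 1

Derivation:
vaddr = 393 = 0b110001001
  top 3 bits -> l1_idx = 6
  next 3 bits -> l2_idx = 1
  bottom 3 bits -> offset = 1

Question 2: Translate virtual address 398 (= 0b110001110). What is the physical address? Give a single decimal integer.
Answer: 470

Derivation:
vaddr = 398 = 0b110001110
Split: l1_idx=6, l2_idx=1, offset=6
L1[6] = 2
L2[2][1] = 58
paddr = 58 * 8 + 6 = 470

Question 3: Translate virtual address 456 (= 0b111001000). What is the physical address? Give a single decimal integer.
Answer: 312

Derivation:
vaddr = 456 = 0b111001000
Split: l1_idx=7, l2_idx=1, offset=0
L1[7] = 1
L2[1][1] = 39
paddr = 39 * 8 + 0 = 312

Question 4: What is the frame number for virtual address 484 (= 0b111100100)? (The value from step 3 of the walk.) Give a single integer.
vaddr = 484: l1_idx=7, l2_idx=4
L1[7] = 1; L2[1][4] = 32

Answer: 32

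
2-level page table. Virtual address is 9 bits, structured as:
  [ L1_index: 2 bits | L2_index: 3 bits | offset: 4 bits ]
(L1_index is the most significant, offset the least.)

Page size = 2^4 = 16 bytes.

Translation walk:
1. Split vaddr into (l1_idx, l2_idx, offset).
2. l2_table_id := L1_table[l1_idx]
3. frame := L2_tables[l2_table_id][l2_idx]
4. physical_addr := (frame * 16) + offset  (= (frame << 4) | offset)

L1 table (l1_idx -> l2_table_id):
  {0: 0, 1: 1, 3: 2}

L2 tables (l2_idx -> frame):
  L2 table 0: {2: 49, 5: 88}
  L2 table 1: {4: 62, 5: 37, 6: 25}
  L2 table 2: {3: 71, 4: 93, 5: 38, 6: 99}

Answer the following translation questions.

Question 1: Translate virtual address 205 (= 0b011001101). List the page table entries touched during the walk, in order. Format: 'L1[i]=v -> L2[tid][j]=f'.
vaddr = 205 = 0b011001101
Split: l1_idx=1, l2_idx=4, offset=13

Answer: L1[1]=1 -> L2[1][4]=62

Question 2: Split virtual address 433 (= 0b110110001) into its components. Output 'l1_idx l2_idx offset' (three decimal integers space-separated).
Answer: 3 3 1

Derivation:
vaddr = 433 = 0b110110001
  top 2 bits -> l1_idx = 3
  next 3 bits -> l2_idx = 3
  bottom 4 bits -> offset = 1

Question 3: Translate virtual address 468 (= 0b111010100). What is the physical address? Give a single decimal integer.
Answer: 612

Derivation:
vaddr = 468 = 0b111010100
Split: l1_idx=3, l2_idx=5, offset=4
L1[3] = 2
L2[2][5] = 38
paddr = 38 * 16 + 4 = 612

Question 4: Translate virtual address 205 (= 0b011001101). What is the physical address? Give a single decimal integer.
vaddr = 205 = 0b011001101
Split: l1_idx=1, l2_idx=4, offset=13
L1[1] = 1
L2[1][4] = 62
paddr = 62 * 16 + 13 = 1005

Answer: 1005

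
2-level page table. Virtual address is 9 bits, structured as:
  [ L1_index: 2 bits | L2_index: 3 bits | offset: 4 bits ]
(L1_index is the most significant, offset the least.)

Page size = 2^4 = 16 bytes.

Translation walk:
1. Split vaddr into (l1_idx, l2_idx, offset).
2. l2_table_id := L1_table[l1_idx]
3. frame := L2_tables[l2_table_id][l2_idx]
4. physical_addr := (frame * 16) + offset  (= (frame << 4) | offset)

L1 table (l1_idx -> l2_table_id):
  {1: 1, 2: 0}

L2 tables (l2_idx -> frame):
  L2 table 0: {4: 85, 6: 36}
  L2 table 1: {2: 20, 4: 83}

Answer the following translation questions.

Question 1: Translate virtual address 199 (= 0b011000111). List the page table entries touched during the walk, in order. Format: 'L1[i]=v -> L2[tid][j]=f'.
vaddr = 199 = 0b011000111
Split: l1_idx=1, l2_idx=4, offset=7

Answer: L1[1]=1 -> L2[1][4]=83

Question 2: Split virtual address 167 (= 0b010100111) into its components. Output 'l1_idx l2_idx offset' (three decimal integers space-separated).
vaddr = 167 = 0b010100111
  top 2 bits -> l1_idx = 1
  next 3 bits -> l2_idx = 2
  bottom 4 bits -> offset = 7

Answer: 1 2 7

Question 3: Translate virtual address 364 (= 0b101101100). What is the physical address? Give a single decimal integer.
vaddr = 364 = 0b101101100
Split: l1_idx=2, l2_idx=6, offset=12
L1[2] = 0
L2[0][6] = 36
paddr = 36 * 16 + 12 = 588

Answer: 588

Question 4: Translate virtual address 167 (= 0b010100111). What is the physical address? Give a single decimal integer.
vaddr = 167 = 0b010100111
Split: l1_idx=1, l2_idx=2, offset=7
L1[1] = 1
L2[1][2] = 20
paddr = 20 * 16 + 7 = 327

Answer: 327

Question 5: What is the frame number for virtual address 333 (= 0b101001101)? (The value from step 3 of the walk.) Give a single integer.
Answer: 85

Derivation:
vaddr = 333: l1_idx=2, l2_idx=4
L1[2] = 0; L2[0][4] = 85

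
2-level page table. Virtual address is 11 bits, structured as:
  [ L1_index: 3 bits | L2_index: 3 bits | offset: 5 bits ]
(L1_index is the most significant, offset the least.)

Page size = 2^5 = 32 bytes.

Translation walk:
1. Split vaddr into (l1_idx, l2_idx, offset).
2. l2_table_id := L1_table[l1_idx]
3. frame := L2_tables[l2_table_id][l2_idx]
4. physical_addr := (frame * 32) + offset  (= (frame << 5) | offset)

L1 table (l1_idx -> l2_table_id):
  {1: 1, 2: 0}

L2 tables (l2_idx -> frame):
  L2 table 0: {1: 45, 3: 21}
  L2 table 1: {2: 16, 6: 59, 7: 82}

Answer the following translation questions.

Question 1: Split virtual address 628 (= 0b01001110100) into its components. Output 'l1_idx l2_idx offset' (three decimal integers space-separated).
Answer: 2 3 20

Derivation:
vaddr = 628 = 0b01001110100
  top 3 bits -> l1_idx = 2
  next 3 bits -> l2_idx = 3
  bottom 5 bits -> offset = 20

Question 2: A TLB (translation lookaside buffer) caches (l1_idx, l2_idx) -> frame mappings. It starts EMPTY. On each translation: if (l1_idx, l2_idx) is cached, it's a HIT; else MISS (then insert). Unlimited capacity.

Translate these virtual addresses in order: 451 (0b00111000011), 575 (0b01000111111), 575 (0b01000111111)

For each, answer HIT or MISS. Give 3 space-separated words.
Answer: MISS MISS HIT

Derivation:
vaddr=451: (1,6) not in TLB -> MISS, insert
vaddr=575: (2,1) not in TLB -> MISS, insert
vaddr=575: (2,1) in TLB -> HIT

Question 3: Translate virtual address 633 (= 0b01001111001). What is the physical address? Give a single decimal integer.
Answer: 697

Derivation:
vaddr = 633 = 0b01001111001
Split: l1_idx=2, l2_idx=3, offset=25
L1[2] = 0
L2[0][3] = 21
paddr = 21 * 32 + 25 = 697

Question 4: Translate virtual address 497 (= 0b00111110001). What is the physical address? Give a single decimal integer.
Answer: 2641

Derivation:
vaddr = 497 = 0b00111110001
Split: l1_idx=1, l2_idx=7, offset=17
L1[1] = 1
L2[1][7] = 82
paddr = 82 * 32 + 17 = 2641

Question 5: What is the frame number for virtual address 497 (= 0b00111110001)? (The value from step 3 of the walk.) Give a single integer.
Answer: 82

Derivation:
vaddr = 497: l1_idx=1, l2_idx=7
L1[1] = 1; L2[1][7] = 82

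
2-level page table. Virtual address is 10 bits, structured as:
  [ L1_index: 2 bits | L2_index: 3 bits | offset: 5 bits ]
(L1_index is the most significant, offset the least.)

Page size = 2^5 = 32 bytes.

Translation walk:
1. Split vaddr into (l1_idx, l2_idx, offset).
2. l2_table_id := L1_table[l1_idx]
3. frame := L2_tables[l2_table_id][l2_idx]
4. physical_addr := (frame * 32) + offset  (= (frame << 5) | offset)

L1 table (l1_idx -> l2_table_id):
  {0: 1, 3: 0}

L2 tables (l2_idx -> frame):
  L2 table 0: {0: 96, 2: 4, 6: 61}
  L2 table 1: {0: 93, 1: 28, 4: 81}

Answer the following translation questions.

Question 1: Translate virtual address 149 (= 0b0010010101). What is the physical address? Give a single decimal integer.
Answer: 2613

Derivation:
vaddr = 149 = 0b0010010101
Split: l1_idx=0, l2_idx=4, offset=21
L1[0] = 1
L2[1][4] = 81
paddr = 81 * 32 + 21 = 2613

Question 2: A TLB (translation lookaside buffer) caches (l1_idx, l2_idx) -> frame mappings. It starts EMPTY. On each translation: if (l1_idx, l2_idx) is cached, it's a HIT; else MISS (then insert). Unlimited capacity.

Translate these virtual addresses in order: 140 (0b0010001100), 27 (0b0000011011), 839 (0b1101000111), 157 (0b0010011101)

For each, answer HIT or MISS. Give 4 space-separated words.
Answer: MISS MISS MISS HIT

Derivation:
vaddr=140: (0,4) not in TLB -> MISS, insert
vaddr=27: (0,0) not in TLB -> MISS, insert
vaddr=839: (3,2) not in TLB -> MISS, insert
vaddr=157: (0,4) in TLB -> HIT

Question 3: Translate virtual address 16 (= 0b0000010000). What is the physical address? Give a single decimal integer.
vaddr = 16 = 0b0000010000
Split: l1_idx=0, l2_idx=0, offset=16
L1[0] = 1
L2[1][0] = 93
paddr = 93 * 32 + 16 = 2992

Answer: 2992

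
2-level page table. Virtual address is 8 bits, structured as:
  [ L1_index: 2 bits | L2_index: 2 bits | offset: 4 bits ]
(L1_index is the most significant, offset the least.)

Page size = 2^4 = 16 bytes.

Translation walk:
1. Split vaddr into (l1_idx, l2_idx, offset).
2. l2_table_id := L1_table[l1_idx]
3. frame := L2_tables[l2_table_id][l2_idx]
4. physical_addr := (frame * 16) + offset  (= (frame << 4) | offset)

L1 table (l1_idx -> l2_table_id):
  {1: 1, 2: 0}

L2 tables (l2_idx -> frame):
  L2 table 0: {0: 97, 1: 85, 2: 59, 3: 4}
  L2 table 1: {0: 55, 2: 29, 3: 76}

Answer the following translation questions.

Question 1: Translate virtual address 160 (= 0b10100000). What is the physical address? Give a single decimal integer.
vaddr = 160 = 0b10100000
Split: l1_idx=2, l2_idx=2, offset=0
L1[2] = 0
L2[0][2] = 59
paddr = 59 * 16 + 0 = 944

Answer: 944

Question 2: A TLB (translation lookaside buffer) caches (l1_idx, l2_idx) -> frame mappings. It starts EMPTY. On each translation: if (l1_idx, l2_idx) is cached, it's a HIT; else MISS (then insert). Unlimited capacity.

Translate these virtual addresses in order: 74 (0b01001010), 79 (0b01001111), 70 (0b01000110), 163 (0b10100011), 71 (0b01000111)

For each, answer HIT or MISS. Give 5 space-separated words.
vaddr=74: (1,0) not in TLB -> MISS, insert
vaddr=79: (1,0) in TLB -> HIT
vaddr=70: (1,0) in TLB -> HIT
vaddr=163: (2,2) not in TLB -> MISS, insert
vaddr=71: (1,0) in TLB -> HIT

Answer: MISS HIT HIT MISS HIT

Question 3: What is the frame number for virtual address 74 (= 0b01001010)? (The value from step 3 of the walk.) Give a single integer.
Answer: 55

Derivation:
vaddr = 74: l1_idx=1, l2_idx=0
L1[1] = 1; L2[1][0] = 55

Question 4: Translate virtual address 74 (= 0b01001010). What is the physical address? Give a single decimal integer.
vaddr = 74 = 0b01001010
Split: l1_idx=1, l2_idx=0, offset=10
L1[1] = 1
L2[1][0] = 55
paddr = 55 * 16 + 10 = 890

Answer: 890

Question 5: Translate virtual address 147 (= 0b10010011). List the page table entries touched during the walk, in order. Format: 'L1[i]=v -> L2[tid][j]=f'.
vaddr = 147 = 0b10010011
Split: l1_idx=2, l2_idx=1, offset=3

Answer: L1[2]=0 -> L2[0][1]=85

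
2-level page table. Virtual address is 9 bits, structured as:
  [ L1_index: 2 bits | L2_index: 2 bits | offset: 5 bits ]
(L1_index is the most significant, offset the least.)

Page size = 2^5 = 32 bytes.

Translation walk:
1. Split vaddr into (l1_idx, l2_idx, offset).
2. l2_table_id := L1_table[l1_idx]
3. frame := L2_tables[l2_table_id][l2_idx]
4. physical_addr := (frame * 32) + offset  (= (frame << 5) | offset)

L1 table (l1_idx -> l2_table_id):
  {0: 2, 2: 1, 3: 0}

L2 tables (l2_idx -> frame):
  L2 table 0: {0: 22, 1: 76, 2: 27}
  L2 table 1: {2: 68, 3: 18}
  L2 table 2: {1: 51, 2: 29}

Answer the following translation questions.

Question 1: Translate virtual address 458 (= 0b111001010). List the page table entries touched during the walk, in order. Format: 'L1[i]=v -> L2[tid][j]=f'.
Answer: L1[3]=0 -> L2[0][2]=27

Derivation:
vaddr = 458 = 0b111001010
Split: l1_idx=3, l2_idx=2, offset=10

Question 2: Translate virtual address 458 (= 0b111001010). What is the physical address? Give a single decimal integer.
Answer: 874

Derivation:
vaddr = 458 = 0b111001010
Split: l1_idx=3, l2_idx=2, offset=10
L1[3] = 0
L2[0][2] = 27
paddr = 27 * 32 + 10 = 874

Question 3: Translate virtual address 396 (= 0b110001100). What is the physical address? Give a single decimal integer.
vaddr = 396 = 0b110001100
Split: l1_idx=3, l2_idx=0, offset=12
L1[3] = 0
L2[0][0] = 22
paddr = 22 * 32 + 12 = 716

Answer: 716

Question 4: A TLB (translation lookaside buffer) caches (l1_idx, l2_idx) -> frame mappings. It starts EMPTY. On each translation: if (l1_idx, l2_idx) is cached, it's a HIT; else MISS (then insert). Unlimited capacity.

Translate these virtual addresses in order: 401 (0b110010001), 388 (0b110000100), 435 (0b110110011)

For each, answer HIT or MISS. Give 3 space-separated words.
vaddr=401: (3,0) not in TLB -> MISS, insert
vaddr=388: (3,0) in TLB -> HIT
vaddr=435: (3,1) not in TLB -> MISS, insert

Answer: MISS HIT MISS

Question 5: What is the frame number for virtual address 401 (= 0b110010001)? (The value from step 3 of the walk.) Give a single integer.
vaddr = 401: l1_idx=3, l2_idx=0
L1[3] = 0; L2[0][0] = 22

Answer: 22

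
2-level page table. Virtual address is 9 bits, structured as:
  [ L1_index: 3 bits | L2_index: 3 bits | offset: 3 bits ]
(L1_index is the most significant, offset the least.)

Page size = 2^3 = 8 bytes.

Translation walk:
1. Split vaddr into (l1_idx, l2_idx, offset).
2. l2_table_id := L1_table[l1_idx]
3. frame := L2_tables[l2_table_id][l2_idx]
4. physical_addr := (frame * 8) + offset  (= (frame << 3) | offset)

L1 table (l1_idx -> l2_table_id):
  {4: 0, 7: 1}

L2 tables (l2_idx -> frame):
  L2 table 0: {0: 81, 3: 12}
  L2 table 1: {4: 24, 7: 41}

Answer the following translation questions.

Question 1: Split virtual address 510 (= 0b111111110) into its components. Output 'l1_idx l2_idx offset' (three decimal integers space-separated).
vaddr = 510 = 0b111111110
  top 3 bits -> l1_idx = 7
  next 3 bits -> l2_idx = 7
  bottom 3 bits -> offset = 6

Answer: 7 7 6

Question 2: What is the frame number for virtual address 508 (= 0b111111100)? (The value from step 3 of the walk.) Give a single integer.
vaddr = 508: l1_idx=7, l2_idx=7
L1[7] = 1; L2[1][7] = 41

Answer: 41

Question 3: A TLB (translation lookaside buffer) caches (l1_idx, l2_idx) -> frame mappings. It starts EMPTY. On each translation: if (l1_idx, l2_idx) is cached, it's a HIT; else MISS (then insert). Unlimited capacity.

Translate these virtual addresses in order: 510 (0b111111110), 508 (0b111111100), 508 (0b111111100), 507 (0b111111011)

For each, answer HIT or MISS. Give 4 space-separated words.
vaddr=510: (7,7) not in TLB -> MISS, insert
vaddr=508: (7,7) in TLB -> HIT
vaddr=508: (7,7) in TLB -> HIT
vaddr=507: (7,7) in TLB -> HIT

Answer: MISS HIT HIT HIT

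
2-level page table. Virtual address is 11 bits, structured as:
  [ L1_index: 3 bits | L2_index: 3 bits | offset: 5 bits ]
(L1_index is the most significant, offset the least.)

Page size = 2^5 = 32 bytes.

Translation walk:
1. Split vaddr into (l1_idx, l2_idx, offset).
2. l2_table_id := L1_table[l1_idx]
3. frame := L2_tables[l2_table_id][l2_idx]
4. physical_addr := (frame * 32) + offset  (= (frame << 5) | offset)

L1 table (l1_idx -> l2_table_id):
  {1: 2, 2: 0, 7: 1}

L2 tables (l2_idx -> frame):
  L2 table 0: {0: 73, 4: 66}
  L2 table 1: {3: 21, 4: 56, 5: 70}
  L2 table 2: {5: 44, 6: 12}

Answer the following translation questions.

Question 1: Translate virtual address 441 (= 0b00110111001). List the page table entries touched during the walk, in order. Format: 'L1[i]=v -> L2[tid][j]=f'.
vaddr = 441 = 0b00110111001
Split: l1_idx=1, l2_idx=5, offset=25

Answer: L1[1]=2 -> L2[2][5]=44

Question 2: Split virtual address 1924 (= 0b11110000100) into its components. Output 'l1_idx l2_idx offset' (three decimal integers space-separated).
vaddr = 1924 = 0b11110000100
  top 3 bits -> l1_idx = 7
  next 3 bits -> l2_idx = 4
  bottom 5 bits -> offset = 4

Answer: 7 4 4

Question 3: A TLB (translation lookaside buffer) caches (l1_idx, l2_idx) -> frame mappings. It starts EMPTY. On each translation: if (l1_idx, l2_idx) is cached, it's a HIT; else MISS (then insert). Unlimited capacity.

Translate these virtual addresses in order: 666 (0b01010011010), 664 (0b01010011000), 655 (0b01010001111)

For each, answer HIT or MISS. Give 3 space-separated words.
vaddr=666: (2,4) not in TLB -> MISS, insert
vaddr=664: (2,4) in TLB -> HIT
vaddr=655: (2,4) in TLB -> HIT

Answer: MISS HIT HIT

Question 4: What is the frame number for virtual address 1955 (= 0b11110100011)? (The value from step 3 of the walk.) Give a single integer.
vaddr = 1955: l1_idx=7, l2_idx=5
L1[7] = 1; L2[1][5] = 70

Answer: 70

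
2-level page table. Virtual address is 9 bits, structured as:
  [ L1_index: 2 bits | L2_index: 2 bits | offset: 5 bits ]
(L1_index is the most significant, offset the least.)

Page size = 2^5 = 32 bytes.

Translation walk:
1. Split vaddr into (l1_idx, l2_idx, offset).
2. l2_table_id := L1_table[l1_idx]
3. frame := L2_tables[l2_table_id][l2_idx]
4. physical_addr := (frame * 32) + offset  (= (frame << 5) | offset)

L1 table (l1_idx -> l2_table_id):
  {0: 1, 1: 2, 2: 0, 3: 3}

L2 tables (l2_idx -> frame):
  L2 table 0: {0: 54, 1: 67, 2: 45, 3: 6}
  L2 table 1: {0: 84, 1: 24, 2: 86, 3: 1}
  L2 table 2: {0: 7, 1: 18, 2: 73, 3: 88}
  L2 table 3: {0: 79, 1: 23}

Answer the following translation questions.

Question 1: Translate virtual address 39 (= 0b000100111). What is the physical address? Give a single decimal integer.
vaddr = 39 = 0b000100111
Split: l1_idx=0, l2_idx=1, offset=7
L1[0] = 1
L2[1][1] = 24
paddr = 24 * 32 + 7 = 775

Answer: 775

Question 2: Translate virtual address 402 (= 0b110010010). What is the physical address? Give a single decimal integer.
Answer: 2546

Derivation:
vaddr = 402 = 0b110010010
Split: l1_idx=3, l2_idx=0, offset=18
L1[3] = 3
L2[3][0] = 79
paddr = 79 * 32 + 18 = 2546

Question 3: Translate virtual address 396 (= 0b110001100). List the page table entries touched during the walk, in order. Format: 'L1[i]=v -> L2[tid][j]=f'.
Answer: L1[3]=3 -> L2[3][0]=79

Derivation:
vaddr = 396 = 0b110001100
Split: l1_idx=3, l2_idx=0, offset=12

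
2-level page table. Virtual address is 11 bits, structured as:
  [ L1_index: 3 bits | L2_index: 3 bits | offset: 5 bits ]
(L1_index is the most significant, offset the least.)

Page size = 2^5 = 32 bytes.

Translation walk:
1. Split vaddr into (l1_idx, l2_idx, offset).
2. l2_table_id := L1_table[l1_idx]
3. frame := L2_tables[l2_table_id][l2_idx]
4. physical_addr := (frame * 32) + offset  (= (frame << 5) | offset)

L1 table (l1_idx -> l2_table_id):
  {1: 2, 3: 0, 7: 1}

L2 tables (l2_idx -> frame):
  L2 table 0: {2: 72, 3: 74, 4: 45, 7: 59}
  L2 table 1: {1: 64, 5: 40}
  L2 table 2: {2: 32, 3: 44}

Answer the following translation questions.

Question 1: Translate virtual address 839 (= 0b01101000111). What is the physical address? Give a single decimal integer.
vaddr = 839 = 0b01101000111
Split: l1_idx=3, l2_idx=2, offset=7
L1[3] = 0
L2[0][2] = 72
paddr = 72 * 32 + 7 = 2311

Answer: 2311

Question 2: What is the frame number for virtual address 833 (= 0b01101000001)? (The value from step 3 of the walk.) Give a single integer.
Answer: 72

Derivation:
vaddr = 833: l1_idx=3, l2_idx=2
L1[3] = 0; L2[0][2] = 72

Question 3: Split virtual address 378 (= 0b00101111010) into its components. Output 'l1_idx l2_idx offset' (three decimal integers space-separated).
vaddr = 378 = 0b00101111010
  top 3 bits -> l1_idx = 1
  next 3 bits -> l2_idx = 3
  bottom 5 bits -> offset = 26

Answer: 1 3 26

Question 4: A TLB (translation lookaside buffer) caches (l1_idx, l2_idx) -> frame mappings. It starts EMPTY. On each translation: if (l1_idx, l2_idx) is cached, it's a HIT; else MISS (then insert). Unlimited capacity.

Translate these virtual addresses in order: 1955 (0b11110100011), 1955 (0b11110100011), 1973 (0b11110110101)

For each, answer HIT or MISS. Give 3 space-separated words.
vaddr=1955: (7,5) not in TLB -> MISS, insert
vaddr=1955: (7,5) in TLB -> HIT
vaddr=1973: (7,5) in TLB -> HIT

Answer: MISS HIT HIT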